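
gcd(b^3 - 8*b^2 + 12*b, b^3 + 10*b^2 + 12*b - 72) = b - 2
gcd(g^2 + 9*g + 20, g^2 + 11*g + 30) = g + 5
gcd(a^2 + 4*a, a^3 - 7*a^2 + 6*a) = a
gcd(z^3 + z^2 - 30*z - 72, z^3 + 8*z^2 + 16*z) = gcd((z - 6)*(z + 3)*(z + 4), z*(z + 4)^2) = z + 4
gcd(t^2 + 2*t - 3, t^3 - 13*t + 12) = t - 1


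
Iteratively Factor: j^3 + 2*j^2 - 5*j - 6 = (j + 3)*(j^2 - j - 2) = (j + 1)*(j + 3)*(j - 2)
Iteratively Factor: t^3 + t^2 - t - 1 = (t - 1)*(t^2 + 2*t + 1) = (t - 1)*(t + 1)*(t + 1)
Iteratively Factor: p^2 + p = (p)*(p + 1)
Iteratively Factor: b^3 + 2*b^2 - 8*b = (b + 4)*(b^2 - 2*b) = b*(b + 4)*(b - 2)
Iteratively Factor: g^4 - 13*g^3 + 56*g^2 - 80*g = (g - 5)*(g^3 - 8*g^2 + 16*g) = (g - 5)*(g - 4)*(g^2 - 4*g) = g*(g - 5)*(g - 4)*(g - 4)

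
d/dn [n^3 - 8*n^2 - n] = 3*n^2 - 16*n - 1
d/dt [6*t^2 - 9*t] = 12*t - 9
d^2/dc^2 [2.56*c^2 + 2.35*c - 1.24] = 5.12000000000000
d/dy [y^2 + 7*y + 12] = 2*y + 7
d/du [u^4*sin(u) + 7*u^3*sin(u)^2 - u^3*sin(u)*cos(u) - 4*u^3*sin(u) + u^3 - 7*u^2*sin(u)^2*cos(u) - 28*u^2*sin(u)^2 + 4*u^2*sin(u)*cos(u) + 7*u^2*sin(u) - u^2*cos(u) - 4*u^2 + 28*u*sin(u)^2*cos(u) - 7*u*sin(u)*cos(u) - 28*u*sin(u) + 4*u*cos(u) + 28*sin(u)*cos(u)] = u^4*cos(u) + 7*u^3*sin(2*u) - u^3*cos(2*u) - 4*sqrt(2)*u^3*cos(u + pi/4) - 37*u^2*sin(u)/4 - 59*u^2*sin(2*u)/2 - 21*u^2*sin(3*u)/4 + 7*u^2*cos(u) - 13*u^2*cos(2*u)/2 + 27*u^2/2 + 3*u*sin(u) + 4*u*sin(2*u) + 21*u*sin(3*u) - 67*u*cos(u)/2 + 21*u*cos(2*u) + 7*u*cos(3*u)/2 - 36*u - 28*sin(u) - 7*sin(2*u)/2 + 11*cos(u) + 28*cos(2*u) - 7*cos(3*u)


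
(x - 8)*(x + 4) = x^2 - 4*x - 32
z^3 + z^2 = z^2*(z + 1)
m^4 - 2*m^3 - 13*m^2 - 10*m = m*(m - 5)*(m + 1)*(m + 2)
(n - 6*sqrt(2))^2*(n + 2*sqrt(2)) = n^3 - 10*sqrt(2)*n^2 + 24*n + 144*sqrt(2)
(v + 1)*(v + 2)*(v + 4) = v^3 + 7*v^2 + 14*v + 8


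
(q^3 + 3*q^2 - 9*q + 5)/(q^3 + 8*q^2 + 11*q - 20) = (q - 1)/(q + 4)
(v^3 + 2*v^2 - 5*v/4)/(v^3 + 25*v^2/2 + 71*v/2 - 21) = v*(2*v + 5)/(2*(v^2 + 13*v + 42))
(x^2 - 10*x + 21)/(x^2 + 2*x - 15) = (x - 7)/(x + 5)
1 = 1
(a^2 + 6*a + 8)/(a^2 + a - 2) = (a + 4)/(a - 1)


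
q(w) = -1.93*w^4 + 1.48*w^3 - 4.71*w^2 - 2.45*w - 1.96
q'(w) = -7.72*w^3 + 4.44*w^2 - 9.42*w - 2.45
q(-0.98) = -7.26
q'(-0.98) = 18.31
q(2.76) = -125.48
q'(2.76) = -156.94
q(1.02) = -9.88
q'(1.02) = -15.63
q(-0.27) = -1.68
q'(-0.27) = 0.57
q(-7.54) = -7123.64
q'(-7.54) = 3630.26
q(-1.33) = -16.55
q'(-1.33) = 36.09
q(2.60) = -102.35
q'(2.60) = -132.61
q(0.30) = -3.09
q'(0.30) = -5.08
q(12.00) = -38172.64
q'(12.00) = -12816.29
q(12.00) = -38172.64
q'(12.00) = -12816.29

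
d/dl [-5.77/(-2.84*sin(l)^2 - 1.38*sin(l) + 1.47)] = -(32.7736*sin(l) + 7.9626)*cos(l)/(2.84*sin(l)^2 + 1.38*sin(l) - 1.47)^2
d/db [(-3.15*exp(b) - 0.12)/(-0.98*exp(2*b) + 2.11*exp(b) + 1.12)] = (-(1.96*exp(b) - 2.11)*(3.15*exp(b) + 0.12) + 3.087*exp(2*b) - 6.6465*exp(b) - 3.528)*exp(b)/(-0.98*exp(2*b) + 2.11*exp(b) + 1.12)^2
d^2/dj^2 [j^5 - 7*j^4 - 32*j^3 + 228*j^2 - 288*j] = 20*j^3 - 84*j^2 - 192*j + 456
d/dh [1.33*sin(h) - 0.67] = 1.33*cos(h)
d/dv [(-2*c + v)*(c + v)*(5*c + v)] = -7*c^2 + 8*c*v + 3*v^2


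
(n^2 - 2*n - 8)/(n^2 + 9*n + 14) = (n - 4)/(n + 7)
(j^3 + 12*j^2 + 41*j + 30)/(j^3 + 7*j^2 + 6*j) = (j + 5)/j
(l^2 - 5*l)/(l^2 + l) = (l - 5)/(l + 1)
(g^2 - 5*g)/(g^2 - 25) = g/(g + 5)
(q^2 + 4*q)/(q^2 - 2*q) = (q + 4)/(q - 2)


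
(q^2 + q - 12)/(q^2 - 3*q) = (q + 4)/q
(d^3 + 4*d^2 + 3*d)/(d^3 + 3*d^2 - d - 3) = d/(d - 1)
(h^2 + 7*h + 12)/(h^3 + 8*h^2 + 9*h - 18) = (h + 4)/(h^2 + 5*h - 6)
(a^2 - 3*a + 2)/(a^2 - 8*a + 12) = (a - 1)/(a - 6)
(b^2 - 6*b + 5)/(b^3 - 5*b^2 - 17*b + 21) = (b - 5)/(b^2 - 4*b - 21)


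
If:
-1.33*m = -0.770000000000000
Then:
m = 0.58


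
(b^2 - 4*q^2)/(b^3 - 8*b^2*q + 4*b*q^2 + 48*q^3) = (b - 2*q)/(b^2 - 10*b*q + 24*q^2)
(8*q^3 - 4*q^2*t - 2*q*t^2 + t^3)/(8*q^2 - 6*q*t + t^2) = (4*q^2 - t^2)/(4*q - t)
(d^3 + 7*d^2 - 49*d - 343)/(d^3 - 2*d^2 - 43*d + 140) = (d^2 - 49)/(d^2 - 9*d + 20)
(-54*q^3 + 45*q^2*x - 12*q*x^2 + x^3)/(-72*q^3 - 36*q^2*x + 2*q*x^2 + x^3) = (9*q^2 - 6*q*x + x^2)/(12*q^2 + 8*q*x + x^2)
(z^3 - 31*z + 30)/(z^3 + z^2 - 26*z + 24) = (z - 5)/(z - 4)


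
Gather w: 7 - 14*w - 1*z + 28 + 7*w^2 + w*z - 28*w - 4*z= 7*w^2 + w*(z - 42) - 5*z + 35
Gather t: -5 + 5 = 0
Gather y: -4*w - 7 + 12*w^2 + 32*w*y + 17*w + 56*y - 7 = 12*w^2 + 13*w + y*(32*w + 56) - 14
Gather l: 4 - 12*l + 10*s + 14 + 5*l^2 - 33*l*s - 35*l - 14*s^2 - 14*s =5*l^2 + l*(-33*s - 47) - 14*s^2 - 4*s + 18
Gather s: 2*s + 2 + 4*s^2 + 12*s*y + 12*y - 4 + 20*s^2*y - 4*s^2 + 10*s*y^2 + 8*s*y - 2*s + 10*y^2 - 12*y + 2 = 20*s^2*y + s*(10*y^2 + 20*y) + 10*y^2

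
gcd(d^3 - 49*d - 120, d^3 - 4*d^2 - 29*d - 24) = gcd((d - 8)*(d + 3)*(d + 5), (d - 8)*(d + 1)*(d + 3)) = d^2 - 5*d - 24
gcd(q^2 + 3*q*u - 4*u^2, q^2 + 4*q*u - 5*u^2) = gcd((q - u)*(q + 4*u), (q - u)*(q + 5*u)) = q - u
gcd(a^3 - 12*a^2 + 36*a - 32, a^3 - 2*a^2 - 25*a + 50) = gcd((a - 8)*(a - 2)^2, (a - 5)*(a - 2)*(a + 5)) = a - 2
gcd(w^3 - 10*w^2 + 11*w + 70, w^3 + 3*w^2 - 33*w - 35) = w - 5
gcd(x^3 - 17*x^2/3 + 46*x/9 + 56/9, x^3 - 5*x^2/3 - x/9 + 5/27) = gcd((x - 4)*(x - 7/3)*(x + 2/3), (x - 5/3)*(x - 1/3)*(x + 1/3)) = 1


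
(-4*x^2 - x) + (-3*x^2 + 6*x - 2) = -7*x^2 + 5*x - 2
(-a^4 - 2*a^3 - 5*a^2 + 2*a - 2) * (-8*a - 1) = 8*a^5 + 17*a^4 + 42*a^3 - 11*a^2 + 14*a + 2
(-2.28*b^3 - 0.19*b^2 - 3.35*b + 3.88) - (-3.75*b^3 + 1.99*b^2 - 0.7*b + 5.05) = 1.47*b^3 - 2.18*b^2 - 2.65*b - 1.17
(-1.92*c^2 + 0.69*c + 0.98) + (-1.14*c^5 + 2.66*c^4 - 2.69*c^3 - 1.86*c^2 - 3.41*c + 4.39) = -1.14*c^5 + 2.66*c^4 - 2.69*c^3 - 3.78*c^2 - 2.72*c + 5.37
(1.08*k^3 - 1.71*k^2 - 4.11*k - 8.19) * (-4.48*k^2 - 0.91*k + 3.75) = -4.8384*k^5 + 6.678*k^4 + 24.0189*k^3 + 34.0188*k^2 - 7.9596*k - 30.7125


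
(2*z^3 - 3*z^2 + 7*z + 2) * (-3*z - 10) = -6*z^4 - 11*z^3 + 9*z^2 - 76*z - 20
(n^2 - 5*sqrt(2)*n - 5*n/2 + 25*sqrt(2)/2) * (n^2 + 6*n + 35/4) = n^4 - 5*sqrt(2)*n^3 + 7*n^3/2 - 35*sqrt(2)*n^2/2 - 25*n^2/4 - 175*n/8 + 125*sqrt(2)*n/4 + 875*sqrt(2)/8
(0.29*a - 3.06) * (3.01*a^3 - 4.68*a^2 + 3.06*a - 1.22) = 0.8729*a^4 - 10.5678*a^3 + 15.2082*a^2 - 9.7174*a + 3.7332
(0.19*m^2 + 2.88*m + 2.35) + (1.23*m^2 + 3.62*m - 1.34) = 1.42*m^2 + 6.5*m + 1.01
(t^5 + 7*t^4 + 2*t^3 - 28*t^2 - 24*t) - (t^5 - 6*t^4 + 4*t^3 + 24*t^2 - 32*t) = 13*t^4 - 2*t^3 - 52*t^2 + 8*t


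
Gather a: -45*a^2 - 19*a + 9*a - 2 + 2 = -45*a^2 - 10*a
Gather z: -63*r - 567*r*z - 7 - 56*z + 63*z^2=-63*r + 63*z^2 + z*(-567*r - 56) - 7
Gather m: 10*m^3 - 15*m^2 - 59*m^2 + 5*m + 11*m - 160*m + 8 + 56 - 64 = 10*m^3 - 74*m^2 - 144*m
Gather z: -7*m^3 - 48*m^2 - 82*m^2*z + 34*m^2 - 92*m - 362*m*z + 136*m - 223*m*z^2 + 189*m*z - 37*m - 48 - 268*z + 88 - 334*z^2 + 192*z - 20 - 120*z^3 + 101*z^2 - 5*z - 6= -7*m^3 - 14*m^2 + 7*m - 120*z^3 + z^2*(-223*m - 233) + z*(-82*m^2 - 173*m - 81) + 14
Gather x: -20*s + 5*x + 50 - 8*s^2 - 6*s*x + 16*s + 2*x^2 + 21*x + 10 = -8*s^2 - 4*s + 2*x^2 + x*(26 - 6*s) + 60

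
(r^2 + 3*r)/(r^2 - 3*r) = (r + 3)/(r - 3)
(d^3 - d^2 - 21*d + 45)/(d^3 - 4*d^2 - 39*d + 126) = (d^2 + 2*d - 15)/(d^2 - d - 42)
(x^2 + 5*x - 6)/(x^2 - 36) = (x - 1)/(x - 6)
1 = 1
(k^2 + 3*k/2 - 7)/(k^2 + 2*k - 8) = (k + 7/2)/(k + 4)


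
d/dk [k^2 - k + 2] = 2*k - 1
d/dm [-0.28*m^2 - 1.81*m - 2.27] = -0.56*m - 1.81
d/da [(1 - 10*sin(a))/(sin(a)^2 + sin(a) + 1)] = (10*sin(a)^2 - 2*sin(a) - 11)*cos(a)/(sin(a)^2 + sin(a) + 1)^2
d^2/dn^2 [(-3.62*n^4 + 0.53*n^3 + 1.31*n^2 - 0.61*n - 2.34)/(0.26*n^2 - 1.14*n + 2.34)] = (-0.489424*n^6 + 6.437808*n^5 - 41.44176*n^4 + 155.93416*n^3 - 252.07416*n^2 + 23.800608*n + 7.856784)/(0.017576*n^6 - 0.231192*n^5 + 1.48824*n^4 - 5.643*n^3 + 13.39416*n^2 - 18.726552*n + 12.812904)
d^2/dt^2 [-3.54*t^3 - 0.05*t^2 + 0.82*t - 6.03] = -21.24*t - 0.1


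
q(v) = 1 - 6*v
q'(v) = -6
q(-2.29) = 14.74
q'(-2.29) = -6.00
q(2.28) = -12.68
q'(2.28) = -6.00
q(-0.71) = 5.26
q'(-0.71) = -6.00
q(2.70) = -15.20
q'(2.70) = -6.00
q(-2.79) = 17.74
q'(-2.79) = -6.00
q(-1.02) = 7.12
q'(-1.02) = -6.00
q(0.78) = -3.68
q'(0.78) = -6.00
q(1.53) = -8.18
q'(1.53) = -6.00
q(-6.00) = 37.00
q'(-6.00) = -6.00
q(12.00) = -71.00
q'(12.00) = -6.00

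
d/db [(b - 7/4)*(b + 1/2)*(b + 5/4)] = 3*b^2 - 39/16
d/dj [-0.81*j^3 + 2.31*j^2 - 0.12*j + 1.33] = -2.43*j^2 + 4.62*j - 0.12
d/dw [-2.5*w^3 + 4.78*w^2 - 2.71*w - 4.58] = -7.5*w^2 + 9.56*w - 2.71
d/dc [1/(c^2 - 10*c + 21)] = 2*(5 - c)/(c^2 - 10*c + 21)^2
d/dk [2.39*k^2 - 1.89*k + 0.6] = 4.78*k - 1.89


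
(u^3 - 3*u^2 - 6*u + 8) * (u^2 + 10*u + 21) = u^5 + 7*u^4 - 15*u^3 - 115*u^2 - 46*u + 168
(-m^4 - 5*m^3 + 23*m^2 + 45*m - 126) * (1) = -m^4 - 5*m^3 + 23*m^2 + 45*m - 126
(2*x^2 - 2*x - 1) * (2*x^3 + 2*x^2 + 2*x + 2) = 4*x^5 - 2*x^3 - 2*x^2 - 6*x - 2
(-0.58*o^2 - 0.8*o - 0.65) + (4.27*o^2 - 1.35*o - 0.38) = 3.69*o^2 - 2.15*o - 1.03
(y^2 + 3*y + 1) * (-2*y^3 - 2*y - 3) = -2*y^5 - 6*y^4 - 4*y^3 - 9*y^2 - 11*y - 3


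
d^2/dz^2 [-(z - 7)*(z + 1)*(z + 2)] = 8 - 6*z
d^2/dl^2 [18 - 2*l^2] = -4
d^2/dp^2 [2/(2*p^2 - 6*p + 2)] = 2*(-p^2 + 3*p + (2*p - 3)^2 - 1)/(p^2 - 3*p + 1)^3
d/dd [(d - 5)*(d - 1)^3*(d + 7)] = 5*d^4 - 4*d^3 - 114*d^2 + 220*d - 107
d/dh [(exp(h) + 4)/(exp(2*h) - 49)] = (-2*(exp(h) + 4)*exp(h) + exp(2*h) - 49)*exp(h)/(exp(2*h) - 49)^2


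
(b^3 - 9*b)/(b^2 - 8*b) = (b^2 - 9)/(b - 8)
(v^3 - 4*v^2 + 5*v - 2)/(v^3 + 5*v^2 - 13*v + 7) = (v - 2)/(v + 7)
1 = 1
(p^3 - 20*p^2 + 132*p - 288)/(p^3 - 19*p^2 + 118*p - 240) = (p - 6)/(p - 5)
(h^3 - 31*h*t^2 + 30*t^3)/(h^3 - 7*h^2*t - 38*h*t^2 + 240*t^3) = (-h + t)/(-h + 8*t)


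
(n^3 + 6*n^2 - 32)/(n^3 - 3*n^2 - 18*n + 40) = (n + 4)/(n - 5)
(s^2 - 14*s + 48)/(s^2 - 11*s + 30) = (s - 8)/(s - 5)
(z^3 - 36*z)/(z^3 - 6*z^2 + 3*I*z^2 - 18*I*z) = (z + 6)/(z + 3*I)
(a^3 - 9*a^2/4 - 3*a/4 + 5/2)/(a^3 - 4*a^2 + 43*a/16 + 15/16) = 4*(a^2 - a - 2)/(4*a^2 - 11*a - 3)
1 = 1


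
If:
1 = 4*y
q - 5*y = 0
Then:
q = 5/4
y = 1/4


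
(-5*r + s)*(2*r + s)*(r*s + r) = -10*r^3*s - 10*r^3 - 3*r^2*s^2 - 3*r^2*s + r*s^3 + r*s^2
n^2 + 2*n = n*(n + 2)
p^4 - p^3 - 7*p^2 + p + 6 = (p - 3)*(p - 1)*(p + 1)*(p + 2)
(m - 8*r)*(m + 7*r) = m^2 - m*r - 56*r^2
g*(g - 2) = g^2 - 2*g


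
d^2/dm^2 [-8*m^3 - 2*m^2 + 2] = -48*m - 4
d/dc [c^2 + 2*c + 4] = 2*c + 2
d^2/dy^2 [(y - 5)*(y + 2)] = 2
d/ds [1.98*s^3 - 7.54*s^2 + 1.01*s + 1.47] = 5.94*s^2 - 15.08*s + 1.01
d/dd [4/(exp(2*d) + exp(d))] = 4*(-2*exp(d) - 1)*exp(-d)/(exp(d) + 1)^2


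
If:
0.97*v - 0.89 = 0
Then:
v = 0.92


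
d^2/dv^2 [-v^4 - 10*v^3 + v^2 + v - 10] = -12*v^2 - 60*v + 2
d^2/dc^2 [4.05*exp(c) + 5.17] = 4.05*exp(c)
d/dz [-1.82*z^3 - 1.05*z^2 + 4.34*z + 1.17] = -5.46*z^2 - 2.1*z + 4.34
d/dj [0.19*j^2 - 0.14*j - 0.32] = 0.38*j - 0.14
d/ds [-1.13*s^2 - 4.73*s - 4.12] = -2.26*s - 4.73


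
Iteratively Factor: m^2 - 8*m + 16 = (m - 4)*(m - 4)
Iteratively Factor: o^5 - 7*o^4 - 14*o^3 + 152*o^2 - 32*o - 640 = (o + 2)*(o^4 - 9*o^3 + 4*o^2 + 144*o - 320) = (o + 2)*(o + 4)*(o^3 - 13*o^2 + 56*o - 80) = (o - 5)*(o + 2)*(o + 4)*(o^2 - 8*o + 16) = (o - 5)*(o - 4)*(o + 2)*(o + 4)*(o - 4)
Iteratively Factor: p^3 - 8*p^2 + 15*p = (p - 3)*(p^2 - 5*p) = (p - 5)*(p - 3)*(p)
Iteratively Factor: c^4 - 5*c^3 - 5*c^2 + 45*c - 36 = (c - 1)*(c^3 - 4*c^2 - 9*c + 36) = (c - 4)*(c - 1)*(c^2 - 9) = (c - 4)*(c - 3)*(c - 1)*(c + 3)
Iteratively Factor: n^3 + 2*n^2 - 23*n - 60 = (n - 5)*(n^2 + 7*n + 12) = (n - 5)*(n + 3)*(n + 4)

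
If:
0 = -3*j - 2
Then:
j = -2/3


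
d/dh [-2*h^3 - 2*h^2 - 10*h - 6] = -6*h^2 - 4*h - 10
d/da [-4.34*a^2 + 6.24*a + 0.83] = 6.24 - 8.68*a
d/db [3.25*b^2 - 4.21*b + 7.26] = 6.5*b - 4.21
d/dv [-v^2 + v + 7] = 1 - 2*v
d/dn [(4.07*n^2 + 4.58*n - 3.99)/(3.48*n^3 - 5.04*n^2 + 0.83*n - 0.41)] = (-14.1636*n^4 - 31.8768*n^3 + 68.1169*n^2 - 43.5566*n + 1.4339)/(12.1104*n^6 - 35.0784*n^5 + 31.1784*n^4 - 11.22*n^3 + 4.8217*n^2 - 0.6806*n + 0.1681)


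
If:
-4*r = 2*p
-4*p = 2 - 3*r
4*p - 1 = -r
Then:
No Solution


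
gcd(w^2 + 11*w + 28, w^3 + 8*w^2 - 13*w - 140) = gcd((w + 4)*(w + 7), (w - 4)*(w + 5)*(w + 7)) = w + 7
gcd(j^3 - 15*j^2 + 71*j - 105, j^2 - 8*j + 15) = j^2 - 8*j + 15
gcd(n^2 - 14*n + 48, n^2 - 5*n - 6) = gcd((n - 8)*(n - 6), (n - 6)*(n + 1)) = n - 6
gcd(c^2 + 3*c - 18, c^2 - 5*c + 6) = c - 3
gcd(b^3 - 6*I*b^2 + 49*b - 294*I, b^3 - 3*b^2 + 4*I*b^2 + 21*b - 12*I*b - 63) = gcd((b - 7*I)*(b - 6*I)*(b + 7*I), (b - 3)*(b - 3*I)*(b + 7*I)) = b + 7*I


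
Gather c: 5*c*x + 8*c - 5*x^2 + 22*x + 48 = c*(5*x + 8) - 5*x^2 + 22*x + 48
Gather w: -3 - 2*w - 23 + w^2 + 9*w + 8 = w^2 + 7*w - 18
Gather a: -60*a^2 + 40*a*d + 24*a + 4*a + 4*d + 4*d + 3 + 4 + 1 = -60*a^2 + a*(40*d + 28) + 8*d + 8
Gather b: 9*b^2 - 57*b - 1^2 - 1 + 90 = 9*b^2 - 57*b + 88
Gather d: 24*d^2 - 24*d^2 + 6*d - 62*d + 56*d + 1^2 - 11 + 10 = 0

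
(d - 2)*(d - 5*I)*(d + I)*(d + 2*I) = d^4 - 2*d^3 - 2*I*d^3 + 13*d^2 + 4*I*d^2 - 26*d + 10*I*d - 20*I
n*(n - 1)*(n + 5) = n^3 + 4*n^2 - 5*n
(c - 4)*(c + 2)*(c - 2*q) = c^3 - 2*c^2*q - 2*c^2 + 4*c*q - 8*c + 16*q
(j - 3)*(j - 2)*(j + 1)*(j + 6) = j^4 + 2*j^3 - 23*j^2 + 12*j + 36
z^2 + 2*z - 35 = (z - 5)*(z + 7)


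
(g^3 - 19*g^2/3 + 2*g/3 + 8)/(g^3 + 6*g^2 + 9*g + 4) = (g^2 - 22*g/3 + 8)/(g^2 + 5*g + 4)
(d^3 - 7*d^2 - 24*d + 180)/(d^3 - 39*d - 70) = (d^2 - 12*d + 36)/(d^2 - 5*d - 14)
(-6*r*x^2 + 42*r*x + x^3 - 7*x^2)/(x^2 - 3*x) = (-6*r*x + 42*r + x^2 - 7*x)/(x - 3)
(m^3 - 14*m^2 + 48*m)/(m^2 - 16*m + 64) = m*(m - 6)/(m - 8)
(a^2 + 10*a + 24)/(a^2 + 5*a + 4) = (a + 6)/(a + 1)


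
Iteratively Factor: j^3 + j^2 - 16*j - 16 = (j + 1)*(j^2 - 16) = (j - 4)*(j + 1)*(j + 4)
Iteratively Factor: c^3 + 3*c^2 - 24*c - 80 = (c - 5)*(c^2 + 8*c + 16) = (c - 5)*(c + 4)*(c + 4)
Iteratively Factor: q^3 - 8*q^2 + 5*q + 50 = (q - 5)*(q^2 - 3*q - 10) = (q - 5)*(q + 2)*(q - 5)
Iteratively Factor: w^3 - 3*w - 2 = (w + 1)*(w^2 - w - 2) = (w - 2)*(w + 1)*(w + 1)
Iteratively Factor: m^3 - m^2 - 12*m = (m + 3)*(m^2 - 4*m) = m*(m + 3)*(m - 4)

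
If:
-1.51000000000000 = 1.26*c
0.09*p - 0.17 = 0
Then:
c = -1.20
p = 1.89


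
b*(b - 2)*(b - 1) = b^3 - 3*b^2 + 2*b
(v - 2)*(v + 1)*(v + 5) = v^3 + 4*v^2 - 7*v - 10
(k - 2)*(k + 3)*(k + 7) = k^3 + 8*k^2 + k - 42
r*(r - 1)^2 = r^3 - 2*r^2 + r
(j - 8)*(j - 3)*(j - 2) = j^3 - 13*j^2 + 46*j - 48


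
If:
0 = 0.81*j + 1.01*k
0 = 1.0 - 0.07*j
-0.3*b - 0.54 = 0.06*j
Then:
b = -4.66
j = 14.29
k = -11.46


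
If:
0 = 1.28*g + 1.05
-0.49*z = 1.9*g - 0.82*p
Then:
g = -0.82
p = 0.597560975609756*z - 1.90072408536585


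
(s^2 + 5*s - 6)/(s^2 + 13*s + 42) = (s - 1)/(s + 7)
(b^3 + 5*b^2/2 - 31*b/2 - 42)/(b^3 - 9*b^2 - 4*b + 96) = (b + 7/2)/(b - 8)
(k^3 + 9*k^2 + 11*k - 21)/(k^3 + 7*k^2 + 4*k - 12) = (k^2 + 10*k + 21)/(k^2 + 8*k + 12)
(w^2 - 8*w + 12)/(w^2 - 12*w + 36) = (w - 2)/(w - 6)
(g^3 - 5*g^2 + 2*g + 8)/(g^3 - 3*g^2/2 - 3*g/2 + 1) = 2*(g - 4)/(2*g - 1)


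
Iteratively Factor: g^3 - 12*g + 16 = (g - 2)*(g^2 + 2*g - 8) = (g - 2)^2*(g + 4)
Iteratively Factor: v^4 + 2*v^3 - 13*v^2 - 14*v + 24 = (v + 2)*(v^3 - 13*v + 12) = (v - 1)*(v + 2)*(v^2 + v - 12) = (v - 1)*(v + 2)*(v + 4)*(v - 3)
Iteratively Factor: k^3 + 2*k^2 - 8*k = (k)*(k^2 + 2*k - 8) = k*(k + 4)*(k - 2)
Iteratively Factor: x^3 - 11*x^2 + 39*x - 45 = (x - 5)*(x^2 - 6*x + 9) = (x - 5)*(x - 3)*(x - 3)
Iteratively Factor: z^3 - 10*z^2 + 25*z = (z - 5)*(z^2 - 5*z) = (z - 5)^2*(z)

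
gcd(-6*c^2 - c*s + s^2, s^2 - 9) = 1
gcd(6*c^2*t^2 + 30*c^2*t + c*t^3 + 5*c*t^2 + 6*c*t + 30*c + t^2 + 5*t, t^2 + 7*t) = 1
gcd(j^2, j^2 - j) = j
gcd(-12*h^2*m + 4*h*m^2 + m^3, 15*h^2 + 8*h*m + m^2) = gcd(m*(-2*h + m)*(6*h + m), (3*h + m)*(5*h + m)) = 1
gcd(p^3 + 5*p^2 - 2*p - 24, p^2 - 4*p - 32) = p + 4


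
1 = 1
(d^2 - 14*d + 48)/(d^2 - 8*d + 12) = (d - 8)/(d - 2)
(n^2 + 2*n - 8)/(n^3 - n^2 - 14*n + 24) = 1/(n - 3)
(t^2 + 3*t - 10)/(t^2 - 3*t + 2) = (t + 5)/(t - 1)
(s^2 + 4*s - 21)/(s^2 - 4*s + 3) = (s + 7)/(s - 1)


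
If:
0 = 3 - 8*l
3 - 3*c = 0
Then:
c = 1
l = 3/8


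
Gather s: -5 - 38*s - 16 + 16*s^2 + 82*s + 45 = 16*s^2 + 44*s + 24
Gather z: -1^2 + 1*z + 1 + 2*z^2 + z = 2*z^2 + 2*z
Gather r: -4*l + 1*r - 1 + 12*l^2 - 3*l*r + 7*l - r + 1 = 12*l^2 - 3*l*r + 3*l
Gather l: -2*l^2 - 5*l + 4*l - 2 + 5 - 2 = -2*l^2 - l + 1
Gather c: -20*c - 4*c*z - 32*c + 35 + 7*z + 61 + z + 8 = c*(-4*z - 52) + 8*z + 104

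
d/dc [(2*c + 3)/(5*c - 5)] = -1/(c - 1)^2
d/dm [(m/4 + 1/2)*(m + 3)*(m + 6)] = 3*m^2/4 + 11*m/2 + 9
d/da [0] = 0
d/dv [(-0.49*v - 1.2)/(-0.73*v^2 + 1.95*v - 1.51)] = (-0.3577*v^2 - 1.752*v + 3.0799)/(0.5329*v^4 - 2.847*v^3 + 6.0071*v^2 - 5.889*v + 2.2801)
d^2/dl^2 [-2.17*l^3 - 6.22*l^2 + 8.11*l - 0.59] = -13.02*l - 12.44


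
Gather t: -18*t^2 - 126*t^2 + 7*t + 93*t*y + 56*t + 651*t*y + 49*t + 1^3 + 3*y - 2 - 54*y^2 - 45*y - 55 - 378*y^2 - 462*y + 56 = -144*t^2 + t*(744*y + 112) - 432*y^2 - 504*y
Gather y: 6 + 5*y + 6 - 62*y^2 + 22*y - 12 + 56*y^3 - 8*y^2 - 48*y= 56*y^3 - 70*y^2 - 21*y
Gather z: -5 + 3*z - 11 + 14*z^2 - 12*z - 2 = 14*z^2 - 9*z - 18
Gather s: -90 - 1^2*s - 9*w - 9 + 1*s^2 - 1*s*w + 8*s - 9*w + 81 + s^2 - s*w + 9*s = 2*s^2 + s*(16 - 2*w) - 18*w - 18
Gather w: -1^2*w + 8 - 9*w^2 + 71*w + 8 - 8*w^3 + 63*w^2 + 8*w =-8*w^3 + 54*w^2 + 78*w + 16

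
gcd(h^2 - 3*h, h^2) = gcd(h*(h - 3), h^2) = h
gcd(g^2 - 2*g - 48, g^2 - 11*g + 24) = g - 8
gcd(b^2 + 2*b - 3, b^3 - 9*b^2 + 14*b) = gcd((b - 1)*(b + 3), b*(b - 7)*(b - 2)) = 1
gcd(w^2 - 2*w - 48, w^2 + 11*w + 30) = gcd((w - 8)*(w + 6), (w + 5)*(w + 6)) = w + 6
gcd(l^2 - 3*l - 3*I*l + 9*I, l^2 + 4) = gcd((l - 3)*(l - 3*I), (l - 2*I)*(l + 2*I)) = 1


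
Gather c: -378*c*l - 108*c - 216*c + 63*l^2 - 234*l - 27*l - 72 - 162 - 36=c*(-378*l - 324) + 63*l^2 - 261*l - 270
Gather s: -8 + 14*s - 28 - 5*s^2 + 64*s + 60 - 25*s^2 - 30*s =-30*s^2 + 48*s + 24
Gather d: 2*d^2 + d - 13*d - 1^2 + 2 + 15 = 2*d^2 - 12*d + 16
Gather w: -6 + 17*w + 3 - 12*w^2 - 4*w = -12*w^2 + 13*w - 3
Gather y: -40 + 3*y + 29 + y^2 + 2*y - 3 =y^2 + 5*y - 14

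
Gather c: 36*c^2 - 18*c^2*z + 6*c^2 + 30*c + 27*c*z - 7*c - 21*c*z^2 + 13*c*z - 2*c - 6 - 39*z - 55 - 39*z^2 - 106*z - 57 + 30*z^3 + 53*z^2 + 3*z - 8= c^2*(42 - 18*z) + c*(-21*z^2 + 40*z + 21) + 30*z^3 + 14*z^2 - 142*z - 126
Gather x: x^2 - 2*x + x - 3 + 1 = x^2 - x - 2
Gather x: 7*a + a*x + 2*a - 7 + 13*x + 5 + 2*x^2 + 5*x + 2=9*a + 2*x^2 + x*(a + 18)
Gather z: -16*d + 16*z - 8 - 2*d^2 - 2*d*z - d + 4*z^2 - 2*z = -2*d^2 - 17*d + 4*z^2 + z*(14 - 2*d) - 8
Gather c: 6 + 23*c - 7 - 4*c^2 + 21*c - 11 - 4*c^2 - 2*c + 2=-8*c^2 + 42*c - 10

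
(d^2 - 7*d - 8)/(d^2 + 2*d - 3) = (d^2 - 7*d - 8)/(d^2 + 2*d - 3)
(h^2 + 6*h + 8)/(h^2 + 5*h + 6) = (h + 4)/(h + 3)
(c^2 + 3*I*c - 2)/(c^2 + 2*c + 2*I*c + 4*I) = (c + I)/(c + 2)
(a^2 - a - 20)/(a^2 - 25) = (a + 4)/(a + 5)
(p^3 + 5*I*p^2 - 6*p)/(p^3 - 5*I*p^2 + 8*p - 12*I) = p*(p + 3*I)/(p^2 - 7*I*p - 6)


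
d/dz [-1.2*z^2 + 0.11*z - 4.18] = 0.11 - 2.4*z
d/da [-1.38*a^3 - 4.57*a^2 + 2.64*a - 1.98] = -4.14*a^2 - 9.14*a + 2.64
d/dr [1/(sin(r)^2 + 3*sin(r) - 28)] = -(2*sin(r) + 3)*cos(r)/(sin(r)^2 + 3*sin(r) - 28)^2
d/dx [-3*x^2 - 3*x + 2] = -6*x - 3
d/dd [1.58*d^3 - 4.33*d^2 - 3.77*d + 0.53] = 4.74*d^2 - 8.66*d - 3.77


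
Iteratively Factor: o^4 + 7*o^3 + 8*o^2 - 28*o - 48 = (o + 3)*(o^3 + 4*o^2 - 4*o - 16) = (o + 2)*(o + 3)*(o^2 + 2*o - 8) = (o - 2)*(o + 2)*(o + 3)*(o + 4)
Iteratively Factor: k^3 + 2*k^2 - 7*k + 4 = (k - 1)*(k^2 + 3*k - 4) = (k - 1)*(k + 4)*(k - 1)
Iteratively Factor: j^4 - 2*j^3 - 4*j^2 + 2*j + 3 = (j + 1)*(j^3 - 3*j^2 - j + 3) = (j - 1)*(j + 1)*(j^2 - 2*j - 3) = (j - 1)*(j + 1)^2*(j - 3)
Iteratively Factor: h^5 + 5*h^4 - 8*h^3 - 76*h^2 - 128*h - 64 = (h + 4)*(h^4 + h^3 - 12*h^2 - 28*h - 16) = (h + 2)*(h + 4)*(h^3 - h^2 - 10*h - 8) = (h - 4)*(h + 2)*(h + 4)*(h^2 + 3*h + 2) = (h - 4)*(h + 1)*(h + 2)*(h + 4)*(h + 2)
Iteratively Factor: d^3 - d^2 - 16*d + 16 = (d - 1)*(d^2 - 16) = (d - 1)*(d + 4)*(d - 4)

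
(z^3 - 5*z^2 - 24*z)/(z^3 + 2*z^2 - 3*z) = (z - 8)/(z - 1)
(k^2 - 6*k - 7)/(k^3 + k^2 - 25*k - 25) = (k - 7)/(k^2 - 25)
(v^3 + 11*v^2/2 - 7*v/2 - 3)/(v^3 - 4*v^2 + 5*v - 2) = (v^2 + 13*v/2 + 3)/(v^2 - 3*v + 2)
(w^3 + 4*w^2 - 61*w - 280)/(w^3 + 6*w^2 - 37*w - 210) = (w - 8)/(w - 6)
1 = 1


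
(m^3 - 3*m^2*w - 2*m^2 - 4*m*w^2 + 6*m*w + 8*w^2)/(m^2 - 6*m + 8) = (m^2 - 3*m*w - 4*w^2)/(m - 4)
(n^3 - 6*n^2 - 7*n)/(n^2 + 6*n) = (n^2 - 6*n - 7)/(n + 6)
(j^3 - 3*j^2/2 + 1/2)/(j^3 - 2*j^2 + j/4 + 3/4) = 2*(j - 1)/(2*j - 3)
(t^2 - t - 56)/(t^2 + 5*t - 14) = (t - 8)/(t - 2)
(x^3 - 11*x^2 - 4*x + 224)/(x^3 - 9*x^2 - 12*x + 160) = (x - 7)/(x - 5)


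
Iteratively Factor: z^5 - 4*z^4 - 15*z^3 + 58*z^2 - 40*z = (z - 2)*(z^4 - 2*z^3 - 19*z^2 + 20*z) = (z - 2)*(z - 1)*(z^3 - z^2 - 20*z) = z*(z - 2)*(z - 1)*(z^2 - z - 20) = z*(z - 2)*(z - 1)*(z + 4)*(z - 5)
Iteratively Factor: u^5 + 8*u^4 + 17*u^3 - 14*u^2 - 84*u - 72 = (u - 2)*(u^4 + 10*u^3 + 37*u^2 + 60*u + 36) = (u - 2)*(u + 2)*(u^3 + 8*u^2 + 21*u + 18) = (u - 2)*(u + 2)^2*(u^2 + 6*u + 9) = (u - 2)*(u + 2)^2*(u + 3)*(u + 3)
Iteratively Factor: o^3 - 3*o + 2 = (o + 2)*(o^2 - 2*o + 1) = (o - 1)*(o + 2)*(o - 1)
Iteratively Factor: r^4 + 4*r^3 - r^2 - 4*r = (r + 1)*(r^3 + 3*r^2 - 4*r) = (r + 1)*(r + 4)*(r^2 - r) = (r - 1)*(r + 1)*(r + 4)*(r)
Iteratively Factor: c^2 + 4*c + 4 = (c + 2)*(c + 2)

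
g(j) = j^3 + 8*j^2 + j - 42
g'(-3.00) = -20.00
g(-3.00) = 0.00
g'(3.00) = 76.00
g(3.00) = 60.00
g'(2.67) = 65.11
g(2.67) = 36.74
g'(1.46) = 30.75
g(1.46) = -20.38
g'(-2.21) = -19.71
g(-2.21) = -15.93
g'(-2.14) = -19.50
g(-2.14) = -17.30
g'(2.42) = 57.29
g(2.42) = 21.44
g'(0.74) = 14.48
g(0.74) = -36.47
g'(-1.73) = -17.70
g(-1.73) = -24.96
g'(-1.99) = -18.96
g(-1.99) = -20.19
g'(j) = 3*j^2 + 16*j + 1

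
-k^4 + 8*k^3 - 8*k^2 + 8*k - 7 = (k - 7)*(k + I)*(I*k + 1)*(I*k - I)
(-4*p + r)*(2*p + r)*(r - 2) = -8*p^2*r + 16*p^2 - 2*p*r^2 + 4*p*r + r^3 - 2*r^2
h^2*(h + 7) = h^3 + 7*h^2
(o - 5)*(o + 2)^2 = o^3 - o^2 - 16*o - 20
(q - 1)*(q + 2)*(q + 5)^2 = q^4 + 11*q^3 + 33*q^2 + 5*q - 50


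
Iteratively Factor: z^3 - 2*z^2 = (z)*(z^2 - 2*z) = z*(z - 2)*(z)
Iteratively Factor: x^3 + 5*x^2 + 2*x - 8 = (x + 2)*(x^2 + 3*x - 4) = (x - 1)*(x + 2)*(x + 4)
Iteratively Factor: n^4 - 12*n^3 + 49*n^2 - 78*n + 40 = (n - 1)*(n^3 - 11*n^2 + 38*n - 40) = (n - 5)*(n - 1)*(n^2 - 6*n + 8) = (n - 5)*(n - 4)*(n - 1)*(n - 2)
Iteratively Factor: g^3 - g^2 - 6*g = (g + 2)*(g^2 - 3*g) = g*(g + 2)*(g - 3)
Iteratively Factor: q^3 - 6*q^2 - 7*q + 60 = (q + 3)*(q^2 - 9*q + 20) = (q - 5)*(q + 3)*(q - 4)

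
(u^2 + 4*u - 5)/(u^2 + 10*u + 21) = (u^2 + 4*u - 5)/(u^2 + 10*u + 21)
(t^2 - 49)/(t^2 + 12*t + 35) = (t - 7)/(t + 5)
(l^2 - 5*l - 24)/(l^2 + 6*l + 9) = (l - 8)/(l + 3)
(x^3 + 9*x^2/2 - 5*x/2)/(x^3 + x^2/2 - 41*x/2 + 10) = x/(x - 4)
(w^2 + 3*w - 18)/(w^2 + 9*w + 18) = (w - 3)/(w + 3)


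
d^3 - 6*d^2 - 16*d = d*(d - 8)*(d + 2)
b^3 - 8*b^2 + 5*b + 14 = (b - 7)*(b - 2)*(b + 1)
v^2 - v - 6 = (v - 3)*(v + 2)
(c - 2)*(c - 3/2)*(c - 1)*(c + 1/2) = c^4 - 4*c^3 + 17*c^2/4 + c/4 - 3/2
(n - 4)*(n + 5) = n^2 + n - 20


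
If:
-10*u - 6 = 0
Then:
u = -3/5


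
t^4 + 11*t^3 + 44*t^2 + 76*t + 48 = (t + 2)^2*(t + 3)*(t + 4)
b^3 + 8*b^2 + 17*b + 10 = (b + 1)*(b + 2)*(b + 5)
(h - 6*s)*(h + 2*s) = h^2 - 4*h*s - 12*s^2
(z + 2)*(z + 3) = z^2 + 5*z + 6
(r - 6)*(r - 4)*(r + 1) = r^3 - 9*r^2 + 14*r + 24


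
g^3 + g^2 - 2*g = g*(g - 1)*(g + 2)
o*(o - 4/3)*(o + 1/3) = o^3 - o^2 - 4*o/9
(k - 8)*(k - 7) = k^2 - 15*k + 56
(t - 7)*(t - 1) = t^2 - 8*t + 7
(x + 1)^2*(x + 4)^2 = x^4 + 10*x^3 + 33*x^2 + 40*x + 16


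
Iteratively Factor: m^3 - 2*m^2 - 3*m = (m - 3)*(m^2 + m) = (m - 3)*(m + 1)*(m)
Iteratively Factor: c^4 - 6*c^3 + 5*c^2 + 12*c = (c + 1)*(c^3 - 7*c^2 + 12*c) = c*(c + 1)*(c^2 - 7*c + 12) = c*(c - 4)*(c + 1)*(c - 3)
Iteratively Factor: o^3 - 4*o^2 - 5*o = (o + 1)*(o^2 - 5*o) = (o - 5)*(o + 1)*(o)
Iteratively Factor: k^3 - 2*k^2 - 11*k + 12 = (k - 4)*(k^2 + 2*k - 3) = (k - 4)*(k - 1)*(k + 3)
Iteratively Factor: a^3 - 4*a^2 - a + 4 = (a - 1)*(a^2 - 3*a - 4) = (a - 4)*(a - 1)*(a + 1)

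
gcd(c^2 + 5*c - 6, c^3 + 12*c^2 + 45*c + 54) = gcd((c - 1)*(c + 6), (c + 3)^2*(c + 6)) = c + 6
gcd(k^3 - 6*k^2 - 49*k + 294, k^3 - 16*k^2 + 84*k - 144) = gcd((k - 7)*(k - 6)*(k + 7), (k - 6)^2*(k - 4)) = k - 6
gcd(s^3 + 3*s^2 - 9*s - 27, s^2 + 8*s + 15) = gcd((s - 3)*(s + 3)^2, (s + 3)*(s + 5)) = s + 3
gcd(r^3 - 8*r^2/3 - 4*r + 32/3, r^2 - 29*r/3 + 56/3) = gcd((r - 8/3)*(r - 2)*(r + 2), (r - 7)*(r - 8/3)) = r - 8/3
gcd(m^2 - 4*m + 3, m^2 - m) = m - 1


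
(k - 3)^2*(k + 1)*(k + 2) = k^4 - 3*k^3 - 7*k^2 + 15*k + 18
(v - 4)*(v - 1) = v^2 - 5*v + 4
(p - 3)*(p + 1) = p^2 - 2*p - 3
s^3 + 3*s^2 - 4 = (s - 1)*(s + 2)^2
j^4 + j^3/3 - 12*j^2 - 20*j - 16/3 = (j - 4)*(j + 1/3)*(j + 2)^2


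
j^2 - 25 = (j - 5)*(j + 5)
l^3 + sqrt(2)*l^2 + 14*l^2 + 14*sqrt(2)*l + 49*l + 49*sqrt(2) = (l + 7)^2*(l + sqrt(2))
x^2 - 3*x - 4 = (x - 4)*(x + 1)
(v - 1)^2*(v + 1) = v^3 - v^2 - v + 1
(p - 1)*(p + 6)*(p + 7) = p^3 + 12*p^2 + 29*p - 42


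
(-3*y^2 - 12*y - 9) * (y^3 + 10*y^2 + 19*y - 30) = -3*y^5 - 42*y^4 - 186*y^3 - 228*y^2 + 189*y + 270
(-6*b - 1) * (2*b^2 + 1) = -12*b^3 - 2*b^2 - 6*b - 1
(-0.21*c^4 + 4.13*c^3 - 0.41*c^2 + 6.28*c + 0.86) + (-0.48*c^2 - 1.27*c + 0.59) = -0.21*c^4 + 4.13*c^3 - 0.89*c^2 + 5.01*c + 1.45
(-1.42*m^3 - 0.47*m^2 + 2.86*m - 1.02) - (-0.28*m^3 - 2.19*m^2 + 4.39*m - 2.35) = -1.14*m^3 + 1.72*m^2 - 1.53*m + 1.33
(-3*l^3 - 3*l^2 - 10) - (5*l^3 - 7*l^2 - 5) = -8*l^3 + 4*l^2 - 5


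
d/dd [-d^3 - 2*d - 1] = -3*d^2 - 2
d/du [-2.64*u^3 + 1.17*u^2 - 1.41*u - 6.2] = -7.92*u^2 + 2.34*u - 1.41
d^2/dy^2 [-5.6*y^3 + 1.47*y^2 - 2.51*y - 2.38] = 2.94 - 33.6*y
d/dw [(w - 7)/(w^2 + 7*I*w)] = (-w^2 + 14*w + 49*I)/(w^2*(w^2 + 14*I*w - 49))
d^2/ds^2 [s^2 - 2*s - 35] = 2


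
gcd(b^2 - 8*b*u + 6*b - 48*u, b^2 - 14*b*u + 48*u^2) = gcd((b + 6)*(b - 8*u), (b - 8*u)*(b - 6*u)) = -b + 8*u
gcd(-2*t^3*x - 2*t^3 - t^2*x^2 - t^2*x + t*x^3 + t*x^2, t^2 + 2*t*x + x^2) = t + x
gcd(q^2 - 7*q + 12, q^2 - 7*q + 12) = q^2 - 7*q + 12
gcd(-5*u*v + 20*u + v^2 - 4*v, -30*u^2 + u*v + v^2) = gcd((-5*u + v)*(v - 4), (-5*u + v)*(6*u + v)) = 5*u - v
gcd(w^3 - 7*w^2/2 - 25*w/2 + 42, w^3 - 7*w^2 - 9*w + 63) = w - 3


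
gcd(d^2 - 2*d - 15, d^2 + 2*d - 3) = d + 3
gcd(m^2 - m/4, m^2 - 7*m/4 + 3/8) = m - 1/4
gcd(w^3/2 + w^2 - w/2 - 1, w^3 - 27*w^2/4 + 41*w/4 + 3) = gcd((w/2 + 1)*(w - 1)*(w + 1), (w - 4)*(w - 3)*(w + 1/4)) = 1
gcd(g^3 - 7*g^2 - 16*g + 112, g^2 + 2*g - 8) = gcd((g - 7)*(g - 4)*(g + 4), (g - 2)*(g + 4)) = g + 4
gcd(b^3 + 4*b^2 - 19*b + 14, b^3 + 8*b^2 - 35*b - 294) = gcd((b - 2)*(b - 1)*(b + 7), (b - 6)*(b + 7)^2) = b + 7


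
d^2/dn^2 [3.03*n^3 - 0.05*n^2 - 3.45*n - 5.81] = 18.18*n - 0.1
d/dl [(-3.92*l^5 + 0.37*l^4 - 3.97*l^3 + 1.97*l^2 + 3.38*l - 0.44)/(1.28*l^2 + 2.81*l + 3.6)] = (-15.0528*l^6 - 43.1136*l^5 - 72.5225*l^4 - 16.9834*l^3 - 41.6667*l^2 + 15.3104*l + 13.4044)/(1.6384*l^4 + 7.1936*l^3 + 17.1121*l^2 + 20.232*l + 12.96)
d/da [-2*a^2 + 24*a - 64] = 24 - 4*a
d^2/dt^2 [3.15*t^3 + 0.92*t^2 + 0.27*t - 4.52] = 18.9*t + 1.84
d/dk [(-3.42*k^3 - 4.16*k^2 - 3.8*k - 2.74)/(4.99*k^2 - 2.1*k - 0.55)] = (-17.0658*k^4 + 14.364*k^3 + 33.341*k^2 + 31.9212*k - 3.664)/(24.9001*k^4 - 20.958*k^3 - 1.079*k^2 + 2.31*k + 0.3025)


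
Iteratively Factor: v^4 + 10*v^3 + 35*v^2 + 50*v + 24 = (v + 4)*(v^3 + 6*v^2 + 11*v + 6) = (v + 2)*(v + 4)*(v^2 + 4*v + 3) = (v + 1)*(v + 2)*(v + 4)*(v + 3)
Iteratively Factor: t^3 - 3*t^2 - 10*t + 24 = (t - 4)*(t^2 + t - 6) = (t - 4)*(t + 3)*(t - 2)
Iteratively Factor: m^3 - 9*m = (m + 3)*(m^2 - 3*m) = (m - 3)*(m + 3)*(m)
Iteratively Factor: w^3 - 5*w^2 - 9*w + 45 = (w - 5)*(w^2 - 9) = (w - 5)*(w + 3)*(w - 3)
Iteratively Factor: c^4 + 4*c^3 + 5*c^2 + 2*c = (c + 1)*(c^3 + 3*c^2 + 2*c) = (c + 1)^2*(c^2 + 2*c) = (c + 1)^2*(c + 2)*(c)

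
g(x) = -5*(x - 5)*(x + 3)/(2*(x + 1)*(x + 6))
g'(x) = 5*(x - 5)*(x + 3)/(2*(x + 1)*(x + 6)^2) - 5*(x - 5)/(2*(x + 1)*(x + 6)) + 5*(x - 5)*(x + 3)/(2*(x + 1)^2*(x + 6)) - 5*(x + 3)/(2*(x + 1)*(x + 6)) = 15*(-3*x^2 - 14*x - 31)/(2*(x^4 + 14*x^3 + 61*x^2 + 84*x + 36))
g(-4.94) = 11.54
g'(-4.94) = -15.07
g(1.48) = 2.13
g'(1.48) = -1.27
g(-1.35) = -16.09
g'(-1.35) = -49.74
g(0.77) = 3.33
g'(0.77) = -2.28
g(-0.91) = 67.41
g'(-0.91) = -741.38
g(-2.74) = -0.89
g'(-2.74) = -3.53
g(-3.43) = 1.45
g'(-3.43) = -3.51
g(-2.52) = -1.71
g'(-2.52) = -3.96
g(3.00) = 0.83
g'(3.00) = -0.58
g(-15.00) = -4.76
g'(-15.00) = -0.23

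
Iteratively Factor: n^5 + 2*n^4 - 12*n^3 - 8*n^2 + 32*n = (n - 2)*(n^4 + 4*n^3 - 4*n^2 - 16*n) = (n - 2)*(n + 2)*(n^3 + 2*n^2 - 8*n) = n*(n - 2)*(n + 2)*(n^2 + 2*n - 8) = n*(n - 2)^2*(n + 2)*(n + 4)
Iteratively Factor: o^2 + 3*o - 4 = (o - 1)*(o + 4)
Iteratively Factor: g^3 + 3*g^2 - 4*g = (g + 4)*(g^2 - g) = g*(g + 4)*(g - 1)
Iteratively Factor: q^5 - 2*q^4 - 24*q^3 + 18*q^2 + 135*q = (q + 3)*(q^4 - 5*q^3 - 9*q^2 + 45*q) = (q - 5)*(q + 3)*(q^3 - 9*q) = (q - 5)*(q + 3)^2*(q^2 - 3*q) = q*(q - 5)*(q + 3)^2*(q - 3)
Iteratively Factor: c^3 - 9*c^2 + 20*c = (c - 4)*(c^2 - 5*c) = c*(c - 4)*(c - 5)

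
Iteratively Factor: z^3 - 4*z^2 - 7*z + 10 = (z - 1)*(z^2 - 3*z - 10) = (z - 1)*(z + 2)*(z - 5)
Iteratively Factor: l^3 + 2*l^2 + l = (l + 1)*(l^2 + l) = l*(l + 1)*(l + 1)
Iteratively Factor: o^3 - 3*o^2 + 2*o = (o)*(o^2 - 3*o + 2) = o*(o - 1)*(o - 2)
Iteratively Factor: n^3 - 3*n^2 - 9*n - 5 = (n - 5)*(n^2 + 2*n + 1) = (n - 5)*(n + 1)*(n + 1)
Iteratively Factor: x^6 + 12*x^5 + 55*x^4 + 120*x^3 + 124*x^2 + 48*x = (x + 2)*(x^5 + 10*x^4 + 35*x^3 + 50*x^2 + 24*x) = (x + 1)*(x + 2)*(x^4 + 9*x^3 + 26*x^2 + 24*x) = (x + 1)*(x + 2)*(x + 3)*(x^3 + 6*x^2 + 8*x) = (x + 1)*(x + 2)*(x + 3)*(x + 4)*(x^2 + 2*x) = x*(x + 1)*(x + 2)*(x + 3)*(x + 4)*(x + 2)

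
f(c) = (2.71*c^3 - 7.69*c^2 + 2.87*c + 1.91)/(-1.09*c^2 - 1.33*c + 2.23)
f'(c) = (2.18*c + 1.33)*(2.71*c^3 - 7.69*c^2 + 2.87*c + 1.91)/(-1.09*c^2 - 1.33*c + 2.23)^2 + (8.13*c^2 - 15.38*c + 2.87)/(-1.09*c^2 - 1.33*c + 2.23)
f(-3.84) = 31.59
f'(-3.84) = 4.65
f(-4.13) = 30.55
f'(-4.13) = 2.70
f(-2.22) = 380.29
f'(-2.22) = 6641.46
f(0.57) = 1.39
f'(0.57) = 0.28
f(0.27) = 1.22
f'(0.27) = 0.92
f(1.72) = 0.64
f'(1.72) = -1.14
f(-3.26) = 36.48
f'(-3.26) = 14.21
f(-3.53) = 33.53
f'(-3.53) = 8.26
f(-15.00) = 48.94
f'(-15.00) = -2.36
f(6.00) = -7.28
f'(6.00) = -2.19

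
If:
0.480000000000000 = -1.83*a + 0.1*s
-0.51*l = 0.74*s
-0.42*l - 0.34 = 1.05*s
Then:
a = -0.30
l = 1.12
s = -0.77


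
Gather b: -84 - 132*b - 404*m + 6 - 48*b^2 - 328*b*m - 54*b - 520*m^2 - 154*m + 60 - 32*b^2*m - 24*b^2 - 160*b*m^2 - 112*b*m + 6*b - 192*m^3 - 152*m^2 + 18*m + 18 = b^2*(-32*m - 72) + b*(-160*m^2 - 440*m - 180) - 192*m^3 - 672*m^2 - 540*m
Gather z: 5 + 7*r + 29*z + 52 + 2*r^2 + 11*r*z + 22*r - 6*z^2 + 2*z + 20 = 2*r^2 + 29*r - 6*z^2 + z*(11*r + 31) + 77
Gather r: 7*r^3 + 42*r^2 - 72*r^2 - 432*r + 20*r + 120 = 7*r^3 - 30*r^2 - 412*r + 120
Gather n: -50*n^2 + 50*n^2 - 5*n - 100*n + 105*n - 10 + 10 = 0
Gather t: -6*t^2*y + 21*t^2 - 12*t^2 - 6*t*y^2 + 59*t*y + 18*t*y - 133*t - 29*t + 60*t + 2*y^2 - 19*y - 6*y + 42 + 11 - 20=t^2*(9 - 6*y) + t*(-6*y^2 + 77*y - 102) + 2*y^2 - 25*y + 33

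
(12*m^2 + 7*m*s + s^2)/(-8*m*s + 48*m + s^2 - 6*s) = (12*m^2 + 7*m*s + s^2)/(-8*m*s + 48*m + s^2 - 6*s)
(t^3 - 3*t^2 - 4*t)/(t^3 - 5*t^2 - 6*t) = (t - 4)/(t - 6)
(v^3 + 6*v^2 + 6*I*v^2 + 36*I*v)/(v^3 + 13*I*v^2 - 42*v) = (v + 6)/(v + 7*I)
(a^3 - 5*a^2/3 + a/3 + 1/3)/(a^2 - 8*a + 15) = (3*a^3 - 5*a^2 + a + 1)/(3*(a^2 - 8*a + 15))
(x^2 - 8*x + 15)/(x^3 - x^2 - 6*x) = (x - 5)/(x*(x + 2))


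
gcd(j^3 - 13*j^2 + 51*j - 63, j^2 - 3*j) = j - 3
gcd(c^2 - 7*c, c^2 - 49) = c - 7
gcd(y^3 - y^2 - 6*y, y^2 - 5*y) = y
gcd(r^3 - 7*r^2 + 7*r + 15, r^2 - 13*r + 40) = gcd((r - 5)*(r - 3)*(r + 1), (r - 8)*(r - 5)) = r - 5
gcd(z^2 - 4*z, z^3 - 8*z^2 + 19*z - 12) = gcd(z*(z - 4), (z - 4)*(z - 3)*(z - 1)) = z - 4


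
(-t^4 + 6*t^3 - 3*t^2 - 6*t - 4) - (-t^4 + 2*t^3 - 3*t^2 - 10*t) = 4*t^3 + 4*t - 4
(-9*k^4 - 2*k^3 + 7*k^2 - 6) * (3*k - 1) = -27*k^5 + 3*k^4 + 23*k^3 - 7*k^2 - 18*k + 6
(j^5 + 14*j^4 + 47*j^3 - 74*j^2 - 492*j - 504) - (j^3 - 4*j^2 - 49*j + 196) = j^5 + 14*j^4 + 46*j^3 - 70*j^2 - 443*j - 700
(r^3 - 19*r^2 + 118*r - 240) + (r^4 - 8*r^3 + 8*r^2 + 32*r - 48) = r^4 - 7*r^3 - 11*r^2 + 150*r - 288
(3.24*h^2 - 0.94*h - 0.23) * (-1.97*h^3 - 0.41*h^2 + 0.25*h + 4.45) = -6.3828*h^5 + 0.5234*h^4 + 1.6485*h^3 + 14.2773*h^2 - 4.2405*h - 1.0235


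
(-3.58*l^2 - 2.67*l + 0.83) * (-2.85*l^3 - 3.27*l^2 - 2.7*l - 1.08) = 10.203*l^5 + 19.3161*l^4 + 16.0314*l^3 + 8.3613*l^2 + 0.6426*l - 0.8964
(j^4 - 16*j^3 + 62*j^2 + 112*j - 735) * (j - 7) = j^5 - 23*j^4 + 174*j^3 - 322*j^2 - 1519*j + 5145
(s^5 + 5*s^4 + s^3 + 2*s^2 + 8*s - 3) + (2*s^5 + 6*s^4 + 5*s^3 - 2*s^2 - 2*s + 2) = 3*s^5 + 11*s^4 + 6*s^3 + 6*s - 1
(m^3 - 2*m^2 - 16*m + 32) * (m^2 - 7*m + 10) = m^5 - 9*m^4 + 8*m^3 + 124*m^2 - 384*m + 320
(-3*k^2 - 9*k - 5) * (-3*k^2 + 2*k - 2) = 9*k^4 + 21*k^3 + 3*k^2 + 8*k + 10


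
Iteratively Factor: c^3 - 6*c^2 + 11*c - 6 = (c - 1)*(c^2 - 5*c + 6) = (c - 3)*(c - 1)*(c - 2)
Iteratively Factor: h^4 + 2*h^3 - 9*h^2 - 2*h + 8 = (h - 1)*(h^3 + 3*h^2 - 6*h - 8) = (h - 2)*(h - 1)*(h^2 + 5*h + 4) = (h - 2)*(h - 1)*(h + 4)*(h + 1)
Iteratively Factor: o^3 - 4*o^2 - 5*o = (o)*(o^2 - 4*o - 5) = o*(o - 5)*(o + 1)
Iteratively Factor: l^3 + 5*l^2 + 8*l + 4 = (l + 2)*(l^2 + 3*l + 2) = (l + 1)*(l + 2)*(l + 2)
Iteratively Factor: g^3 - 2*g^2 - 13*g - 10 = (g + 1)*(g^2 - 3*g - 10) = (g - 5)*(g + 1)*(g + 2)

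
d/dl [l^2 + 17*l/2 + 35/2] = 2*l + 17/2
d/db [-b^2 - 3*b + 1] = -2*b - 3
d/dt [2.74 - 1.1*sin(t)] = -1.1*cos(t)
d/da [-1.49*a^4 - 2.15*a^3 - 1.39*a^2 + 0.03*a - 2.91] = -5.96*a^3 - 6.45*a^2 - 2.78*a + 0.03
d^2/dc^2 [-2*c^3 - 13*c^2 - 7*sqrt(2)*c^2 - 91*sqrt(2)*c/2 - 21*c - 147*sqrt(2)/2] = -12*c - 26 - 14*sqrt(2)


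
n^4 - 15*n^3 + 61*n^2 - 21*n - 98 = (n - 7)^2*(n - 2)*(n + 1)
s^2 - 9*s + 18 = (s - 6)*(s - 3)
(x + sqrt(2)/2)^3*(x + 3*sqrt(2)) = x^4 + 9*sqrt(2)*x^3/2 + 21*x^2/2 + 19*sqrt(2)*x/4 + 3/2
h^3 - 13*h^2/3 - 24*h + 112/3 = (h - 7)*(h - 4/3)*(h + 4)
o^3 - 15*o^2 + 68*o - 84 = (o - 7)*(o - 6)*(o - 2)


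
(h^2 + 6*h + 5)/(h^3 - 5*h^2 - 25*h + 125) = (h + 1)/(h^2 - 10*h + 25)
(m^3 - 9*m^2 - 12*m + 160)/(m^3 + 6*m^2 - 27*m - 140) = (m - 8)/(m + 7)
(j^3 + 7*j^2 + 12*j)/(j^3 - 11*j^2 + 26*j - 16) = j*(j^2 + 7*j + 12)/(j^3 - 11*j^2 + 26*j - 16)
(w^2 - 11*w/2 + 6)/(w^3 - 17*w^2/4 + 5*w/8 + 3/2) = 4*(2*w - 3)/(8*w^2 - 2*w - 3)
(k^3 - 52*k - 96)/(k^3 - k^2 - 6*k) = (k^2 - 2*k - 48)/(k*(k - 3))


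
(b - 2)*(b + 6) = b^2 + 4*b - 12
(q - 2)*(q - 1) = q^2 - 3*q + 2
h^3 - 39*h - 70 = (h - 7)*(h + 2)*(h + 5)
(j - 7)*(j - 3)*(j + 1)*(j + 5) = j^4 - 4*j^3 - 34*j^2 + 76*j + 105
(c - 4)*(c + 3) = c^2 - c - 12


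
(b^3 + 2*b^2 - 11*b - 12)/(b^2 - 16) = (b^2 - 2*b - 3)/(b - 4)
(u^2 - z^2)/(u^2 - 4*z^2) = (u^2 - z^2)/(u^2 - 4*z^2)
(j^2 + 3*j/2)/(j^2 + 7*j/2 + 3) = j/(j + 2)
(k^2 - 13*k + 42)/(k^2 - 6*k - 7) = (k - 6)/(k + 1)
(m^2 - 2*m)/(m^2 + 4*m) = (m - 2)/(m + 4)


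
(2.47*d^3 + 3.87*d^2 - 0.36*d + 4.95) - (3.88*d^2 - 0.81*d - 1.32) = 2.47*d^3 - 0.00999999999999979*d^2 + 0.45*d + 6.27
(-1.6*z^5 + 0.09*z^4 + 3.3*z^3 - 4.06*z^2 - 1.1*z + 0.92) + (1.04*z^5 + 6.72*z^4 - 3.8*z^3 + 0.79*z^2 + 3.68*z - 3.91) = -0.56*z^5 + 6.81*z^4 - 0.5*z^3 - 3.27*z^2 + 2.58*z - 2.99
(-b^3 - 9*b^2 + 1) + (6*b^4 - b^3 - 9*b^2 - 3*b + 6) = 6*b^4 - 2*b^3 - 18*b^2 - 3*b + 7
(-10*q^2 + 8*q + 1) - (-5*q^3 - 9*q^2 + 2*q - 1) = 5*q^3 - q^2 + 6*q + 2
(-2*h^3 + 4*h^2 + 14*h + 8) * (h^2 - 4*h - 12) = -2*h^5 + 12*h^4 + 22*h^3 - 96*h^2 - 200*h - 96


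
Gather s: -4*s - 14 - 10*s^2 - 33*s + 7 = -10*s^2 - 37*s - 7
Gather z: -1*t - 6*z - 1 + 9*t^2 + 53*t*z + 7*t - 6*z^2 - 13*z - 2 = 9*t^2 + 6*t - 6*z^2 + z*(53*t - 19) - 3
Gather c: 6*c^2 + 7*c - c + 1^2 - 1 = 6*c^2 + 6*c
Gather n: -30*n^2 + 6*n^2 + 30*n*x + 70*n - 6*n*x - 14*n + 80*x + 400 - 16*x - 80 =-24*n^2 + n*(24*x + 56) + 64*x + 320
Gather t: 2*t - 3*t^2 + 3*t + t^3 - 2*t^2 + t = t^3 - 5*t^2 + 6*t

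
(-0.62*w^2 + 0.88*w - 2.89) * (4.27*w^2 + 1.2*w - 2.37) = -2.6474*w^4 + 3.0136*w^3 - 9.8149*w^2 - 5.5536*w + 6.8493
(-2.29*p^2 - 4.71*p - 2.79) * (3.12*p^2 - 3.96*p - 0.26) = -7.1448*p^4 - 5.6268*p^3 + 10.5422*p^2 + 12.273*p + 0.7254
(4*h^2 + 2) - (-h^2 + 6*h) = 5*h^2 - 6*h + 2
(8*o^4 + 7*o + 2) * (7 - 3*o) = -24*o^5 + 56*o^4 - 21*o^2 + 43*o + 14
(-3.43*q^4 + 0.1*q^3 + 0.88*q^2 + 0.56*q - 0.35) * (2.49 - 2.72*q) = 9.3296*q^5 - 8.8127*q^4 - 2.1446*q^3 + 0.668*q^2 + 2.3464*q - 0.8715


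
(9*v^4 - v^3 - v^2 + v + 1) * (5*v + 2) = 45*v^5 + 13*v^4 - 7*v^3 + 3*v^2 + 7*v + 2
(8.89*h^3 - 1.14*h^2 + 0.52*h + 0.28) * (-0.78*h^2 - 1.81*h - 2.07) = -6.9342*h^5 - 15.2017*h^4 - 16.7445*h^3 + 1.2002*h^2 - 1.5832*h - 0.5796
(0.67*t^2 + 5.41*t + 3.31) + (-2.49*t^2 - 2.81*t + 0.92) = -1.82*t^2 + 2.6*t + 4.23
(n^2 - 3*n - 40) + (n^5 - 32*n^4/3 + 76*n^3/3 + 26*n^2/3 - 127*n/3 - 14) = n^5 - 32*n^4/3 + 76*n^3/3 + 29*n^2/3 - 136*n/3 - 54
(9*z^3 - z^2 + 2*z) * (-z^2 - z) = -9*z^5 - 8*z^4 - z^3 - 2*z^2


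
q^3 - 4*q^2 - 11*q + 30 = (q - 5)*(q - 2)*(q + 3)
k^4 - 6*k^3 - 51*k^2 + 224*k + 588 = (k - 7)^2*(k + 2)*(k + 6)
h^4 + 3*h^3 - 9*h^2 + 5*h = h*(h - 1)^2*(h + 5)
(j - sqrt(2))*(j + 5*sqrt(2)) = j^2 + 4*sqrt(2)*j - 10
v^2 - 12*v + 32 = (v - 8)*(v - 4)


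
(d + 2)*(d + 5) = d^2 + 7*d + 10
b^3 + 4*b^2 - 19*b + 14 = (b - 2)*(b - 1)*(b + 7)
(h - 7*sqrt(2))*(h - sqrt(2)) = h^2 - 8*sqrt(2)*h + 14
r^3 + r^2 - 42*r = r*(r - 6)*(r + 7)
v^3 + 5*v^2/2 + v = v*(v + 1/2)*(v + 2)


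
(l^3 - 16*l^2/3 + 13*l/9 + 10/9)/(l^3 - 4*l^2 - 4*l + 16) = (9*l^3 - 48*l^2 + 13*l + 10)/(9*(l^3 - 4*l^2 - 4*l + 16))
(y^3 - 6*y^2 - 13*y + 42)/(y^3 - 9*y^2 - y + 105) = (y - 2)/(y - 5)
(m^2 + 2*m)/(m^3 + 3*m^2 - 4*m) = (m + 2)/(m^2 + 3*m - 4)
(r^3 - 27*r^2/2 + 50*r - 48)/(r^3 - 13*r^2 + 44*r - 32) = (r - 3/2)/(r - 1)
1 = 1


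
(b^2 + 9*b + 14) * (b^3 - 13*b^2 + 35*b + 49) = b^5 - 4*b^4 - 68*b^3 + 182*b^2 + 931*b + 686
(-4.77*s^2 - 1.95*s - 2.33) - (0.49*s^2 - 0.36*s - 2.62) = -5.26*s^2 - 1.59*s + 0.29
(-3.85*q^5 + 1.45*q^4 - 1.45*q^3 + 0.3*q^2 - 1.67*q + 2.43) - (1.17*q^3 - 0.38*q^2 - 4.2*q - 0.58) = -3.85*q^5 + 1.45*q^4 - 2.62*q^3 + 0.68*q^2 + 2.53*q + 3.01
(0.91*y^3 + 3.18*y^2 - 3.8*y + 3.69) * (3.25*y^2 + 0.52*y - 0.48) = 2.9575*y^5 + 10.8082*y^4 - 11.1332*y^3 + 8.4901*y^2 + 3.7428*y - 1.7712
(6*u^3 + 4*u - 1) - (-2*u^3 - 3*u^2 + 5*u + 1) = 8*u^3 + 3*u^2 - u - 2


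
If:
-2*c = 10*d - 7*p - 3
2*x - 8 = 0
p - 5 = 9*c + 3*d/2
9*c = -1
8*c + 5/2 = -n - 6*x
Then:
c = -1/9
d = -562/9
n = -461/18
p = -269/3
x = 4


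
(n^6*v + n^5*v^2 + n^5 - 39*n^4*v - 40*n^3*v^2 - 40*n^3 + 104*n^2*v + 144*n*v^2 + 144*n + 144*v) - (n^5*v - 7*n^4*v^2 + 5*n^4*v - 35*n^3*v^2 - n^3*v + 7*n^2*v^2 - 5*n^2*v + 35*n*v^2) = n^6*v + n^5*v^2 - n^5*v + n^5 + 7*n^4*v^2 - 44*n^4*v - 5*n^3*v^2 + n^3*v - 40*n^3 - 7*n^2*v^2 + 109*n^2*v + 109*n*v^2 + 144*n + 144*v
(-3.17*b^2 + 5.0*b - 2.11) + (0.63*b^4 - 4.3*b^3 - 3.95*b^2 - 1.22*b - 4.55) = 0.63*b^4 - 4.3*b^3 - 7.12*b^2 + 3.78*b - 6.66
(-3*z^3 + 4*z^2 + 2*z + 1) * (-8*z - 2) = 24*z^4 - 26*z^3 - 24*z^2 - 12*z - 2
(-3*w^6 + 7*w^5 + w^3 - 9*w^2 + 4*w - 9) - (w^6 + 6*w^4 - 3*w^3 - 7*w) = -4*w^6 + 7*w^5 - 6*w^4 + 4*w^3 - 9*w^2 + 11*w - 9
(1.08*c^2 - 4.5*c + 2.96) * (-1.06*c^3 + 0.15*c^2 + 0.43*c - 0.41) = -1.1448*c^5 + 4.932*c^4 - 3.3482*c^3 - 1.9338*c^2 + 3.1178*c - 1.2136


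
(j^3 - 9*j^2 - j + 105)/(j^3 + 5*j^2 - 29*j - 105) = (j - 7)/(j + 7)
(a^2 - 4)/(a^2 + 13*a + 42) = (a^2 - 4)/(a^2 + 13*a + 42)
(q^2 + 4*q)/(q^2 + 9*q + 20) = q/(q + 5)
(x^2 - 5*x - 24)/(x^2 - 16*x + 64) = (x + 3)/(x - 8)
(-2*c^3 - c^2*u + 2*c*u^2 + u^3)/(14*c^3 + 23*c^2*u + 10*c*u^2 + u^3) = (-c + u)/(7*c + u)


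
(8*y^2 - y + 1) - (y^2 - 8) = 7*y^2 - y + 9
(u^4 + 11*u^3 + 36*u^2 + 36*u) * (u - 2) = u^5 + 9*u^4 + 14*u^3 - 36*u^2 - 72*u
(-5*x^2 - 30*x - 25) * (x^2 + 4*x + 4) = -5*x^4 - 50*x^3 - 165*x^2 - 220*x - 100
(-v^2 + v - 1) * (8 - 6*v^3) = 6*v^5 - 6*v^4 + 6*v^3 - 8*v^2 + 8*v - 8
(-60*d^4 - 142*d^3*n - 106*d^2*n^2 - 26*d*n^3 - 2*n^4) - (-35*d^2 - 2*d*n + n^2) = -60*d^4 - 142*d^3*n - 106*d^2*n^2 + 35*d^2 - 26*d*n^3 + 2*d*n - 2*n^4 - n^2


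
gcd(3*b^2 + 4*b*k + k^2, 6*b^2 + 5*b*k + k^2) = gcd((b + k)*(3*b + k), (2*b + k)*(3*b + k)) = 3*b + k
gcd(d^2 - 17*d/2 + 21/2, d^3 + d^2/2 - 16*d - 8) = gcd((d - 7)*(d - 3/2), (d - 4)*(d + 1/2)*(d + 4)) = 1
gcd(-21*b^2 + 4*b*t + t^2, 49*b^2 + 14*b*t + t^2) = 7*b + t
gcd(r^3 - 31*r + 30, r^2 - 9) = 1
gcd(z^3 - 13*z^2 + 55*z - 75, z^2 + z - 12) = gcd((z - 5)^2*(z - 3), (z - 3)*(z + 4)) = z - 3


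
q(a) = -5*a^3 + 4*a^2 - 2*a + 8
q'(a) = -15*a^2 + 8*a - 2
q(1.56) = -4.37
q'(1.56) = -26.02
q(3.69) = -196.13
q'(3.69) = -176.72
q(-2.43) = 108.22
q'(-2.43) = -110.01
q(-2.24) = 88.75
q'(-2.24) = -95.18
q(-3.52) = 282.67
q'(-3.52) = -216.02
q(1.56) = -4.37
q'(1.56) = -26.02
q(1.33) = 0.65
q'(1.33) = -17.89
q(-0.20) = 8.60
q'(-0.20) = -4.20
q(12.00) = -8080.00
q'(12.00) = -2066.00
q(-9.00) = 3995.00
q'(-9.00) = -1289.00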